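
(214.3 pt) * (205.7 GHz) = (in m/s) 1.555e+10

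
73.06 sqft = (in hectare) 0.0006787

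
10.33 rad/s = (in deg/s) 591.9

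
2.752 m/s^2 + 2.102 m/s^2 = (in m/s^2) 4.854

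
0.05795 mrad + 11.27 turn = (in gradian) 4508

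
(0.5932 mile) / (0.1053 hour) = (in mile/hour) 5.633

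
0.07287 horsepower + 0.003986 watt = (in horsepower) 0.07288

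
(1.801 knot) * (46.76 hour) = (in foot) 5.117e+05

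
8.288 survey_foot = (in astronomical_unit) 1.689e-11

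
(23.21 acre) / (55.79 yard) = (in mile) 1.144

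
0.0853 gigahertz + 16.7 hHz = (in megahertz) 85.3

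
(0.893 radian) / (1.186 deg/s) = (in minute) 0.719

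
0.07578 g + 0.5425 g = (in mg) 618.3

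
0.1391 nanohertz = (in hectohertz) 1.391e-12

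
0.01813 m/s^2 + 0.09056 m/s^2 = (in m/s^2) 0.1087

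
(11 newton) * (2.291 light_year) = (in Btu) 2.26e+14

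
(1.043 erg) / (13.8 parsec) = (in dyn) 2.449e-20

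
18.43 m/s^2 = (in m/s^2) 18.43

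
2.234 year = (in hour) 1.957e+04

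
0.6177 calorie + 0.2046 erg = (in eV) 1.613e+19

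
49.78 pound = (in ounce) 796.5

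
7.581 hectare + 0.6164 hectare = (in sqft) 8.824e+05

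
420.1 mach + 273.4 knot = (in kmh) 5.155e+05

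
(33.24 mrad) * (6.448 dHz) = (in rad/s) 0.02143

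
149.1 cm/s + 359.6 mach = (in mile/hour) 2.739e+05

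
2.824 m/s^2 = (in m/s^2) 2.824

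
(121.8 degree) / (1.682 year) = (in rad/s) 4.008e-08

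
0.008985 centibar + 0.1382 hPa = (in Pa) 22.8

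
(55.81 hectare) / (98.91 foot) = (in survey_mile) 11.5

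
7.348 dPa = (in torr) 0.005511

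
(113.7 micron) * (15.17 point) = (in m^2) 6.085e-07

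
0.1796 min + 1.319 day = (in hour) 31.66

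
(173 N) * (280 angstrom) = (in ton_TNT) 1.158e-15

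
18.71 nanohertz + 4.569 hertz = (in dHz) 45.69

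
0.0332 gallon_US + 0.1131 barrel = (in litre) 18.11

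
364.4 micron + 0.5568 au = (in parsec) 2.699e-06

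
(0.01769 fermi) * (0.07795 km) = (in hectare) 1.379e-19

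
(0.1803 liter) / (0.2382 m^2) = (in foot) 0.002483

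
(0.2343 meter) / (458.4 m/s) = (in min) 8.519e-06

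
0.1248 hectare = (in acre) 0.3084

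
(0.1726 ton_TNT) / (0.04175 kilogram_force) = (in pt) 5e+12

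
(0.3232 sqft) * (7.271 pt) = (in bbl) 0.0004844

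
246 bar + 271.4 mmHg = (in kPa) 2.464e+04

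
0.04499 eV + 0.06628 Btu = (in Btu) 0.06628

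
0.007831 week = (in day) 0.05482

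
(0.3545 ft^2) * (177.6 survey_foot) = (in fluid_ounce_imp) 6.275e+04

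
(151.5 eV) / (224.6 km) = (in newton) 1.081e-22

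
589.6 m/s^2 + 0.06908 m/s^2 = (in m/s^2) 589.7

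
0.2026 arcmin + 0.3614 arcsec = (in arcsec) 12.52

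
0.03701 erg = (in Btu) 3.508e-12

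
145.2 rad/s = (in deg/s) 8319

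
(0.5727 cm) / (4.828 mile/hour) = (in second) 0.002653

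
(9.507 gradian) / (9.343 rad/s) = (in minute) 0.0002664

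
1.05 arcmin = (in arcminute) 1.05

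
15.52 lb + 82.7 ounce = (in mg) 9.384e+06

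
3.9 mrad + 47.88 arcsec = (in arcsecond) 852.3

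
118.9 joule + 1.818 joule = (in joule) 120.7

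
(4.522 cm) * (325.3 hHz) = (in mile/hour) 3291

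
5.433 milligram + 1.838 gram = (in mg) 1843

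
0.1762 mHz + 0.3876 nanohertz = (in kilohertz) 1.762e-07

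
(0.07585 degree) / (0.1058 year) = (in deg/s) 2.273e-08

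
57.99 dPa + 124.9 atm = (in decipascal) 1.266e+08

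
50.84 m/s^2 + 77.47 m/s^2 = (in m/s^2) 128.3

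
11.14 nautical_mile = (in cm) 2.063e+06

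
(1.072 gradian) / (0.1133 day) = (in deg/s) 9.856e-05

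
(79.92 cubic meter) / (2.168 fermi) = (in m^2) 3.686e+16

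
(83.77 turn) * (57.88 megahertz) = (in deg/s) 1.745e+12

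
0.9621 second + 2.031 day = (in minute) 2925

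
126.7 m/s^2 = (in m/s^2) 126.7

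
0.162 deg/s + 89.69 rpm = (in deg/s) 538.3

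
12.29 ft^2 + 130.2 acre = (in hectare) 52.69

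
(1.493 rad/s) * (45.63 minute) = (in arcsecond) 8.431e+08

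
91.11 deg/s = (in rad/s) 1.59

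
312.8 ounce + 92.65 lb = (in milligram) 5.089e+07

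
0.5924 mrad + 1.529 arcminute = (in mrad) 1.037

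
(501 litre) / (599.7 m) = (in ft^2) 0.008992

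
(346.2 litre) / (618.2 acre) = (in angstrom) 1384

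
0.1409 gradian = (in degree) 0.1268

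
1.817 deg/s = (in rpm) 0.3028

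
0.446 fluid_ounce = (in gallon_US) 0.003484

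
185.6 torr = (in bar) 0.2474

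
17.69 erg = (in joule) 1.769e-06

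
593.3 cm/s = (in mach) 0.01742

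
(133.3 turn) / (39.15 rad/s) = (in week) 3.537e-05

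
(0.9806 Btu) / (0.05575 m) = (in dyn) 1.856e+09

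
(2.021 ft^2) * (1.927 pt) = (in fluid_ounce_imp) 4.492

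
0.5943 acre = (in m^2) 2405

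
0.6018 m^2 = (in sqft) 6.478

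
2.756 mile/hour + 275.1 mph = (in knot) 241.5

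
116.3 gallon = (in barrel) 2.769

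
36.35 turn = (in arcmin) 7.852e+05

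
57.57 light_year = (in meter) 5.447e+17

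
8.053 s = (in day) 9.321e-05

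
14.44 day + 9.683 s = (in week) 2.063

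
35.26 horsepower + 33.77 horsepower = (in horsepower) 69.03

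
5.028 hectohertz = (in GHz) 5.028e-07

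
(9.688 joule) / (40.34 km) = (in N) 0.0002402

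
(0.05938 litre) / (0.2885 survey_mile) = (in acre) 3.16e-11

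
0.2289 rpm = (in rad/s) 0.02397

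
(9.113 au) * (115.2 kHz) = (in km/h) 5.654e+17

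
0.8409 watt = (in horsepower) 0.001128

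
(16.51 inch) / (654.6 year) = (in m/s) 2.031e-11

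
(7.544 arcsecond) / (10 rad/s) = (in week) 6.047e-12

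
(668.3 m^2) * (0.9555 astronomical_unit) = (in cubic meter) 9.553e+13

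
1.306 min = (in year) 2.485e-06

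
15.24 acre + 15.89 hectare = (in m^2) 2.206e+05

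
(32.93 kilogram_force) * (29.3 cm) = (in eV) 5.906e+20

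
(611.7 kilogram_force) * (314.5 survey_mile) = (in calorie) 7.257e+08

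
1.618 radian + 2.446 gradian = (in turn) 0.2636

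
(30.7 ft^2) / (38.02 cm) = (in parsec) 2.431e-16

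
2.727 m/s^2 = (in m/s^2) 2.727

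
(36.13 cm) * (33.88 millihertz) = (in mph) 0.02738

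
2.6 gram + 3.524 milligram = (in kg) 0.002604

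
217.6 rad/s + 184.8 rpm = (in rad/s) 237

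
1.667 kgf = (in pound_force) 3.675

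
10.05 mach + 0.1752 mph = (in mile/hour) 7655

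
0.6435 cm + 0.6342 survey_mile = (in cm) 1.021e+05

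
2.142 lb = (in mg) 9.716e+05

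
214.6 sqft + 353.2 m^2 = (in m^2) 373.1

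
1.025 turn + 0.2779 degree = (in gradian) 410.3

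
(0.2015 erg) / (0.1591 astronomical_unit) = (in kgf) 8.633e-20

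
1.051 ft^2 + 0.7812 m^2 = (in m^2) 0.8788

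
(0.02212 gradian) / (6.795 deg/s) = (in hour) 8.138e-07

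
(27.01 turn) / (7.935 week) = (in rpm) 0.0003377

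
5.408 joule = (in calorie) 1.293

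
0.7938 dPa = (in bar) 7.938e-07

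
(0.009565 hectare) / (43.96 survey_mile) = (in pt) 3.832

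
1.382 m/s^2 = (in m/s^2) 1.382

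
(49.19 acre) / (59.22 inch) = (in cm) 1.323e+07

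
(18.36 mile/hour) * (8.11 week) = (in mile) 2.502e+04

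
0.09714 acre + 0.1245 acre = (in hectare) 0.08969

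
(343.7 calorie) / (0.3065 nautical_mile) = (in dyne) 2.533e+05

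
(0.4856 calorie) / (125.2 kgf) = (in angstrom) 1.655e+07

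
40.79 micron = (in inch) 0.001606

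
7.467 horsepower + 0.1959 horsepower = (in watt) 5714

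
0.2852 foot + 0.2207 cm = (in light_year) 9.422e-18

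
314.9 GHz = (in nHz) 3.149e+20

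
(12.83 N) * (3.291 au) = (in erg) 6.317e+19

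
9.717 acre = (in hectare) 3.932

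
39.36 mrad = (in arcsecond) 8119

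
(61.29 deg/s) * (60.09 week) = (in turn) 6.187e+06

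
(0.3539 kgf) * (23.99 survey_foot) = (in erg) 2.538e+08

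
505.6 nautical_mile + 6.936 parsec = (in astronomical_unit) 1.431e+06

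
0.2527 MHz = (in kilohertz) 252.7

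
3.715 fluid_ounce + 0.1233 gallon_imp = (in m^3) 0.0006704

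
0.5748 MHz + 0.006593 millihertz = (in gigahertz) 0.0005748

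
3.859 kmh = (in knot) 2.084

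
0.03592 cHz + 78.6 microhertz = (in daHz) 4.378e-05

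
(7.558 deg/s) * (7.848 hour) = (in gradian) 2.373e+05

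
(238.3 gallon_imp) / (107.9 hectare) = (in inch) 3.953e-05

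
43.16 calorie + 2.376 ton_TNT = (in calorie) 2.376e+09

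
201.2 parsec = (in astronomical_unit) 4.15e+07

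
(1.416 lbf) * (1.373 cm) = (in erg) 8.648e+05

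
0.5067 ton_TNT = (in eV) 1.323e+28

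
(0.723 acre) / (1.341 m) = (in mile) 1.356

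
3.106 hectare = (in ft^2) 3.343e+05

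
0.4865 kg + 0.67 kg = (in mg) 1.157e+06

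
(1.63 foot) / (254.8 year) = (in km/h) 2.226e-10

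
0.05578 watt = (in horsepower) 7.48e-05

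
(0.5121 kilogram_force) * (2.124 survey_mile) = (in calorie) 4103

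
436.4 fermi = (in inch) 1.718e-11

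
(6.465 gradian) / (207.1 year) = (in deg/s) 8.909e-10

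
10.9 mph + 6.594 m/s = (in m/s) 11.47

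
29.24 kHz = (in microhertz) 2.924e+10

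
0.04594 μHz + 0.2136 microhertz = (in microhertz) 0.2595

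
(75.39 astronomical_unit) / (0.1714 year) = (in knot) 4.056e+06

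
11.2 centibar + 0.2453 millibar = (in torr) 84.19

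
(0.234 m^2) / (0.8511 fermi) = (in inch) 1.082e+16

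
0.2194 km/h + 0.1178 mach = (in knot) 78.09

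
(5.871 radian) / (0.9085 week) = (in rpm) 0.000102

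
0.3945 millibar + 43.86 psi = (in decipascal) 3.024e+06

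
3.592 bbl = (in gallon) 150.9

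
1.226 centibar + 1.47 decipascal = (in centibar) 1.226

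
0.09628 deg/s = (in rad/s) 0.00168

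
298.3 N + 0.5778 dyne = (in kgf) 30.42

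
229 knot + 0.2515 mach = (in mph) 455.1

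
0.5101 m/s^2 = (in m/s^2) 0.5101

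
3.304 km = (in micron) 3.304e+09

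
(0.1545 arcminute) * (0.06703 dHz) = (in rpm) 2.877e-06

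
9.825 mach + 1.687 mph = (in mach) 9.827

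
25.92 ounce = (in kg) 0.7348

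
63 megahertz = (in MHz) 63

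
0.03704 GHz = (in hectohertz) 3.704e+05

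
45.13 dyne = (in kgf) 4.602e-05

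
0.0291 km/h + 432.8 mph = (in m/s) 193.5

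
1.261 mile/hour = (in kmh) 2.029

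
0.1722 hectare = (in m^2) 1722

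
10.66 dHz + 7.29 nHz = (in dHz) 10.66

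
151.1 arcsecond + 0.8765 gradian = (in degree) 0.8308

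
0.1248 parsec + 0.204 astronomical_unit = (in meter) 3.851e+15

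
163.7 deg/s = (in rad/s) 2.857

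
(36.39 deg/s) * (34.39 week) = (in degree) 7.569e+08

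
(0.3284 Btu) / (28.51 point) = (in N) 3.445e+04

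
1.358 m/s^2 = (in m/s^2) 1.358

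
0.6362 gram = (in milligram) 636.2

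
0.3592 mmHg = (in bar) 0.0004789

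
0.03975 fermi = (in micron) 3.975e-11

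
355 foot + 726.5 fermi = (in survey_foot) 355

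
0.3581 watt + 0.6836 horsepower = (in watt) 510.1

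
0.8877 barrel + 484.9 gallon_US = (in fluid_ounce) 6.684e+04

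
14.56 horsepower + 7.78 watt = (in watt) 1.087e+04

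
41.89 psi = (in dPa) 2.888e+06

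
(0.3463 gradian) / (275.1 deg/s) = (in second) 0.001133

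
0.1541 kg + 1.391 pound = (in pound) 1.731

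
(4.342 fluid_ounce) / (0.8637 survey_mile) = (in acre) 2.283e-11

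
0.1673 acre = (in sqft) 7288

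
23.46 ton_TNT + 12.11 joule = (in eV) 6.126e+29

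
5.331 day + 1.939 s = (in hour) 127.9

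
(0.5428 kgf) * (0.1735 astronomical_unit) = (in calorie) 3.302e+10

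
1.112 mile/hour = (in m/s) 0.4971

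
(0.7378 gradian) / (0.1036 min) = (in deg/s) 0.1068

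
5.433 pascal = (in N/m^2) 5.433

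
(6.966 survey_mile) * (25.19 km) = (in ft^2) 3.04e+09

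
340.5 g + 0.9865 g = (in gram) 341.5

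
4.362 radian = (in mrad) 4362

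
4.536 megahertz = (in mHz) 4.536e+09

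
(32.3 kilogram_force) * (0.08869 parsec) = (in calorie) 2.072e+17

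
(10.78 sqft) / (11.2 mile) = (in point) 0.1575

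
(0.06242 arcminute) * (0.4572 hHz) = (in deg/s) 0.04756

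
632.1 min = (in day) 0.439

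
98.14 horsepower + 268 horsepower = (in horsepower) 366.1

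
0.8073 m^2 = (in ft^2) 8.69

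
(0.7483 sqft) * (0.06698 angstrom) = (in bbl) 2.929e-12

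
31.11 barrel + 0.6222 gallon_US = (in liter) 4948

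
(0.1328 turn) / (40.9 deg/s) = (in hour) 0.0003247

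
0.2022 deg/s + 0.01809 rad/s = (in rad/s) 0.02162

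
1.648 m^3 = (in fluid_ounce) 5.573e+04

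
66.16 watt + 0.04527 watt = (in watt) 66.21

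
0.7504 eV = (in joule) 1.202e-19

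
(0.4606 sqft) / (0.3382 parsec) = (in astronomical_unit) 2.741e-29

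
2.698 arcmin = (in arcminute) 2.698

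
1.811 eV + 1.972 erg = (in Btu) 1.869e-10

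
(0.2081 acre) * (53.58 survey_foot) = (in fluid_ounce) 4.651e+08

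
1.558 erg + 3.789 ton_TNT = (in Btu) 1.503e+07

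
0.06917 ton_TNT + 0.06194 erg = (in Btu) 2.743e+05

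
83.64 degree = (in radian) 1.46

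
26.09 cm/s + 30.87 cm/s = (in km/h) 2.051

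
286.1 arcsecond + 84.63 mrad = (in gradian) 5.476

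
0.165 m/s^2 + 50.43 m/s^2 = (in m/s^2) 50.59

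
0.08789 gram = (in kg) 8.789e-05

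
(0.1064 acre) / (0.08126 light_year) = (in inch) 2.205e-11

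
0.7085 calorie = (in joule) 2.964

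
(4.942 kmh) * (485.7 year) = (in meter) 2.103e+10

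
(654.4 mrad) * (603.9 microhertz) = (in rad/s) 0.0003952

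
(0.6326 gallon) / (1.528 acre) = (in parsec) 1.255e-23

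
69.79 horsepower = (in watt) 5.204e+04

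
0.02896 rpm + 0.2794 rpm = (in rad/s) 0.03229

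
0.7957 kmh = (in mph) 0.4944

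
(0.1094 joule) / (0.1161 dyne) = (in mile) 58.55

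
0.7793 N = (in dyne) 7.793e+04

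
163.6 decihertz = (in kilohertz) 0.01636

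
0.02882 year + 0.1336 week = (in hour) 274.9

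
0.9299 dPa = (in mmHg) 0.0006975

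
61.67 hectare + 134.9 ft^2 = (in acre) 152.4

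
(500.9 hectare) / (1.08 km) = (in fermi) 4.638e+18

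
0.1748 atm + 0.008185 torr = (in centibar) 17.71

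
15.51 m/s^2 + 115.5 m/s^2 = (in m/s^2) 131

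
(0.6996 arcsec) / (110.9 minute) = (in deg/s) 2.921e-08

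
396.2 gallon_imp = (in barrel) 11.33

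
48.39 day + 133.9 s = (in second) 4.181e+06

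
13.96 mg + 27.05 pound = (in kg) 12.27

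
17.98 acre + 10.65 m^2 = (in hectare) 7.277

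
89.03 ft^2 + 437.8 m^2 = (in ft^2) 4801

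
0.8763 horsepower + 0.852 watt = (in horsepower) 0.8774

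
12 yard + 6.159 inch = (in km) 0.01113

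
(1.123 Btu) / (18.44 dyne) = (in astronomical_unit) 4.295e-05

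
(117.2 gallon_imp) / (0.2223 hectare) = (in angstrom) 2.397e+06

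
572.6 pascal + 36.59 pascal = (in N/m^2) 609.2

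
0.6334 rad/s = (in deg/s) 36.29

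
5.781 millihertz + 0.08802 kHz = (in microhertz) 8.803e+07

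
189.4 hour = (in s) 6.818e+05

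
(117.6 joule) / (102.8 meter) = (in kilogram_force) 0.1167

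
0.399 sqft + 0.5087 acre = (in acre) 0.5087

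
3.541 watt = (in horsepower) 0.004749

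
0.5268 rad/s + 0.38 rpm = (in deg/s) 32.46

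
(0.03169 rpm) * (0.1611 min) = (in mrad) 32.08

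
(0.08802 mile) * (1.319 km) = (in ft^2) 2.011e+06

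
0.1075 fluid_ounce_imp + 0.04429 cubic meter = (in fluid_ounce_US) 1498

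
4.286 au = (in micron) 6.412e+17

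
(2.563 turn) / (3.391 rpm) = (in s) 45.35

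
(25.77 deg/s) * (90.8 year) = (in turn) 2.05e+08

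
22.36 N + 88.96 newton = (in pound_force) 25.03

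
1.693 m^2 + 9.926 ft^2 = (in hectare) 0.0002615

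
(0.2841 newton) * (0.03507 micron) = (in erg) 0.09963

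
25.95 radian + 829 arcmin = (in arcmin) 9.004e+04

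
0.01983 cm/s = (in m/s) 0.0001983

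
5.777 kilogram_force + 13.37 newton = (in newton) 70.02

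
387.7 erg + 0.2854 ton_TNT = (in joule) 1.194e+09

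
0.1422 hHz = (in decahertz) 1.422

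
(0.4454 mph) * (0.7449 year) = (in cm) 4.677e+08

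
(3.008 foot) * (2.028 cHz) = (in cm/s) 1.859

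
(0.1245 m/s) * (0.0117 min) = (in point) 247.7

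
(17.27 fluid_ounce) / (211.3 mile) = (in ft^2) 1.617e-08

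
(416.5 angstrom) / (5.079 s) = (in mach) 2.408e-11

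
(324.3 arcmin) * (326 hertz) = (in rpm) 293.7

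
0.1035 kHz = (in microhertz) 1.035e+08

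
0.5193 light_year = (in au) 3.284e+04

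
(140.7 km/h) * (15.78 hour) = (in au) 1.484e-05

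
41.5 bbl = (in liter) 6598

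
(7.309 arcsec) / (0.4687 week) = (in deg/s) 7.162e-09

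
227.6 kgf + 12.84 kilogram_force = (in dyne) 2.358e+08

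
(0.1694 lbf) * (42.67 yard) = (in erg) 2.94e+08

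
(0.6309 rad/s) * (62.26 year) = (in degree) 7.097e+10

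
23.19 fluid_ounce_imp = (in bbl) 0.004144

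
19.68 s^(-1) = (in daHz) 1.968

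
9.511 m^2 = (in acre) 0.00235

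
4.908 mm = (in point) 13.91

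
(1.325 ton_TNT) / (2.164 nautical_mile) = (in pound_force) 3.11e+05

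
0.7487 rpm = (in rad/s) 0.0784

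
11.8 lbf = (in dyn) 5.249e+06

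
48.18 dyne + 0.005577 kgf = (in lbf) 0.0124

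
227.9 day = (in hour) 5470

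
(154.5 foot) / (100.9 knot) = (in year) 2.877e-08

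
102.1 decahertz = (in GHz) 1.021e-06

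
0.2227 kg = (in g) 222.7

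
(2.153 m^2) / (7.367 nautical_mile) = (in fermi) 1.578e+11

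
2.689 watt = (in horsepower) 0.003606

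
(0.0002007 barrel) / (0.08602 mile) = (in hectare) 2.305e-11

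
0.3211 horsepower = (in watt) 239.4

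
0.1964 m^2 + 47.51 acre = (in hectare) 19.23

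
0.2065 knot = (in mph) 0.2376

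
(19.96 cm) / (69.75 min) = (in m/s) 4.769e-05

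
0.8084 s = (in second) 0.8084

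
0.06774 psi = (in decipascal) 4671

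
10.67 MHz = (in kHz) 1.067e+04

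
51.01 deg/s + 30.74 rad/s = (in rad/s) 31.63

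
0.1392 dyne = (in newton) 1.392e-06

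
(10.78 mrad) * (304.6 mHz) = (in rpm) 0.03136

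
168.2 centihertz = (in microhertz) 1.682e+06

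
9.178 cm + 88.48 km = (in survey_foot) 2.903e+05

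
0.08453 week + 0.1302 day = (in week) 0.1031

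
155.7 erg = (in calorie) 3.721e-06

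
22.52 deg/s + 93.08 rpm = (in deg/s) 581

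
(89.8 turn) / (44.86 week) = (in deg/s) 0.001192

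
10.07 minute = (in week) 0.000999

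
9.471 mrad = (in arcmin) 32.56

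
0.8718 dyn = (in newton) 8.718e-06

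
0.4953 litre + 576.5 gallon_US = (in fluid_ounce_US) 7.381e+04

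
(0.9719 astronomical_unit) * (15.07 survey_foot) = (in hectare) 6.678e+07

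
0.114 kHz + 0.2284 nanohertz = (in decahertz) 11.4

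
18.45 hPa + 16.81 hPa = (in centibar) 3.526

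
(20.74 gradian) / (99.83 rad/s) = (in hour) 9.065e-07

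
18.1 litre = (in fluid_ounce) 612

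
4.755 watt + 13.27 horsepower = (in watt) 9900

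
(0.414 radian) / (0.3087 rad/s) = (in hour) 0.0003725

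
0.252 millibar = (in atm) 0.0002487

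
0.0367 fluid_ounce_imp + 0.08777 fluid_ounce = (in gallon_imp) 0.0008003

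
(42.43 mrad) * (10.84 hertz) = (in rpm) 4.392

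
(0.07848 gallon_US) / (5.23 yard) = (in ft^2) 0.0006687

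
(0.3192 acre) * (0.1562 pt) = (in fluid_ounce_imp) 2505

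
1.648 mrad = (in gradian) 0.1049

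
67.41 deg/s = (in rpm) 11.23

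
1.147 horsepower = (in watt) 855.3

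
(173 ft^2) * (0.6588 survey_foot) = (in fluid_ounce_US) 1.091e+05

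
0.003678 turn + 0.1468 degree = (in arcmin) 88.25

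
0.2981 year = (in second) 9.401e+06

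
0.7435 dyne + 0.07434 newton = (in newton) 0.07435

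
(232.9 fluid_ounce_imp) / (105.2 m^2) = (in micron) 62.9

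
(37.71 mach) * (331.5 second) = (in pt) 1.207e+10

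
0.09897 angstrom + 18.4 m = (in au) 1.23e-10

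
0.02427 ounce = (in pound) 0.001517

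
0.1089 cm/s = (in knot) 0.002117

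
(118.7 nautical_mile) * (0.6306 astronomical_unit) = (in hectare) 2.074e+12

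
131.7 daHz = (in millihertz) 1.317e+06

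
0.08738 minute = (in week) 8.669e-06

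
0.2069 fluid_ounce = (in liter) 0.006119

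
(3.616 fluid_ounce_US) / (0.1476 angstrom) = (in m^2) 7.245e+06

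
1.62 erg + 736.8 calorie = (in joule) 3083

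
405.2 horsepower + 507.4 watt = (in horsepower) 405.9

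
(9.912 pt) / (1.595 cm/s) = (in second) 0.2192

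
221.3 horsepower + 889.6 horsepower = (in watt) 8.284e+05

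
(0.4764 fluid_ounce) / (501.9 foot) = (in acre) 2.276e-11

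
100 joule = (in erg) 1e+09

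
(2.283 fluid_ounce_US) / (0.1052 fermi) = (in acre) 1.586e+08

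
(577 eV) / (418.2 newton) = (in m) 2.211e-19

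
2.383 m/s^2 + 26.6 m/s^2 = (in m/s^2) 28.98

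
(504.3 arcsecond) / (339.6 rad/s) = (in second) 7.199e-06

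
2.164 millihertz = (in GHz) 2.164e-12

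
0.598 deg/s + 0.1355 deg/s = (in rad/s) 0.0128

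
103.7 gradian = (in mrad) 1629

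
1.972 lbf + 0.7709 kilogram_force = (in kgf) 1.665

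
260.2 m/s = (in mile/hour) 582.1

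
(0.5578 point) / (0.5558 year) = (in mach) 3.297e-14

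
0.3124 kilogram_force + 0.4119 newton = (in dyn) 3.475e+05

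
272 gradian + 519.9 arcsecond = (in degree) 244.9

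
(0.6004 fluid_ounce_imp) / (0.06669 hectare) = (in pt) 7.251e-05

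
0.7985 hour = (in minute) 47.91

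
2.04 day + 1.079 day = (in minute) 4491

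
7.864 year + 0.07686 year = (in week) 414.1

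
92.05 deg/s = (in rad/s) 1.607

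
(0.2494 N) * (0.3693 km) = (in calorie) 22.01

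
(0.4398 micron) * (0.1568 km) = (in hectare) 6.896e-09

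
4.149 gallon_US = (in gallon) 4.149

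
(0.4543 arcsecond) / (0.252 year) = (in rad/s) 2.771e-13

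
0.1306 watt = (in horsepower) 0.0001751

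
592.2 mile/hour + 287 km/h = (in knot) 669.6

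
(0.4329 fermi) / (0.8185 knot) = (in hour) 2.856e-19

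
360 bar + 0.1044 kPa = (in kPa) 3.6e+04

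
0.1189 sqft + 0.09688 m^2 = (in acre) 2.667e-05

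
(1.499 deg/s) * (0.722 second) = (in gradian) 1.203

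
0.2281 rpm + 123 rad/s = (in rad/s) 123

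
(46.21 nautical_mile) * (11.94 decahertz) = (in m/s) 1.022e+07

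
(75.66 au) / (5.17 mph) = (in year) 1.553e+05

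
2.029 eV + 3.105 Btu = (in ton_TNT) 7.83e-07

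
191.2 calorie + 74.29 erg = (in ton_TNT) 1.912e-07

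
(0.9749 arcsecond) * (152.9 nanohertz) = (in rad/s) 7.227e-13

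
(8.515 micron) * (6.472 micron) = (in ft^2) 5.932e-10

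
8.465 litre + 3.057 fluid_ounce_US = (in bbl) 0.05381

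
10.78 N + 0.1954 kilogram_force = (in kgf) 1.295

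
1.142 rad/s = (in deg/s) 65.43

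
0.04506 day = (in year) 0.0001235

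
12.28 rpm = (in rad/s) 1.286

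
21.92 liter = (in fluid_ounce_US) 741.2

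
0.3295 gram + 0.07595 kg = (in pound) 0.1682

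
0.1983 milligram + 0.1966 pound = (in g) 89.18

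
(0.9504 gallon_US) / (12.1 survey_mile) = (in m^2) 1.847e-07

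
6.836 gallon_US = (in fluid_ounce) 875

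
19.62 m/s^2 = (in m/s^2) 19.62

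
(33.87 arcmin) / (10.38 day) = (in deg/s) 6.294e-07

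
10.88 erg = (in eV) 6.791e+12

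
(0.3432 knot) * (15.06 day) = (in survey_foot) 7.537e+05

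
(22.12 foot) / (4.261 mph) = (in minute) 0.05899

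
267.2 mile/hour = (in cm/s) 1.194e+04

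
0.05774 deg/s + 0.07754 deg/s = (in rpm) 0.02255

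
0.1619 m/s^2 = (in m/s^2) 0.1619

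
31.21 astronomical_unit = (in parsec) 0.0001513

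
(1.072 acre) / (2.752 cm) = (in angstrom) 1.576e+15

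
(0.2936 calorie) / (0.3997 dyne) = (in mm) 3.073e+08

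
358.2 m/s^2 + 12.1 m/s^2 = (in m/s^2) 370.3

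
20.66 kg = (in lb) 45.55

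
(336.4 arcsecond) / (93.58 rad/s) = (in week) 2.882e-11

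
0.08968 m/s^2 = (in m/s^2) 0.08968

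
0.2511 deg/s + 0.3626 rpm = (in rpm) 0.4044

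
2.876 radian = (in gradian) 183.1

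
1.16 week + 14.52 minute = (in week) 1.161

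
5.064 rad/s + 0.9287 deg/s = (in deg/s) 291.1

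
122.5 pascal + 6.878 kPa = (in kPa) 7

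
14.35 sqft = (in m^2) 1.333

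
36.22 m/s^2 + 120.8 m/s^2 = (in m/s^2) 157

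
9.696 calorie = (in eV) 2.532e+20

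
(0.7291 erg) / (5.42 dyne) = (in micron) 1345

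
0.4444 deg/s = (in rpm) 0.07407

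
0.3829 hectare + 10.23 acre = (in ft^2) 4.868e+05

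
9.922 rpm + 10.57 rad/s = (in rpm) 110.9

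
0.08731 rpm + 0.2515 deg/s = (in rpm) 0.1292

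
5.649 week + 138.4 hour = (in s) 3.915e+06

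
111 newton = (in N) 111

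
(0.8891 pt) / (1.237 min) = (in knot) 8.215e-06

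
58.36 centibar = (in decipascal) 5.836e+05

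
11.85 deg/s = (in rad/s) 0.2068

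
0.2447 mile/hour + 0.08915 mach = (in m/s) 30.46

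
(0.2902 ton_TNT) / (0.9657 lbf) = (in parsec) 9.16e-09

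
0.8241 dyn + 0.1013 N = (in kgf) 0.01033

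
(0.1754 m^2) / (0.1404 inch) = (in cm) 4918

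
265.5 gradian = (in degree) 238.9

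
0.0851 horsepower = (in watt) 63.46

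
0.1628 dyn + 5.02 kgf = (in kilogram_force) 5.02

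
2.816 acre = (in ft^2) 1.227e+05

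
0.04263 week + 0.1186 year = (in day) 43.59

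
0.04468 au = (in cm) 6.684e+11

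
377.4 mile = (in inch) 2.391e+07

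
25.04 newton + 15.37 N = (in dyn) 4.041e+06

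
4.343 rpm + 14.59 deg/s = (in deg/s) 40.65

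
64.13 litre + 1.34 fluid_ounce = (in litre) 64.17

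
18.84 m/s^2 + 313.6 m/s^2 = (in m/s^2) 332.4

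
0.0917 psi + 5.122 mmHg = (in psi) 0.1907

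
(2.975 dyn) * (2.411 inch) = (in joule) 1.822e-06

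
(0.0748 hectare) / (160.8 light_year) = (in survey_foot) 1.613e-15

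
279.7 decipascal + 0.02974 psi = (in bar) 0.00233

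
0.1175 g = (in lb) 0.000259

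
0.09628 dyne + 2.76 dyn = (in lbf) 6.421e-06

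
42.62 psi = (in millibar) 2939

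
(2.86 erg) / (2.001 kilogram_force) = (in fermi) 1.457e+07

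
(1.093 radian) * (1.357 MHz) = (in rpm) 1.416e+07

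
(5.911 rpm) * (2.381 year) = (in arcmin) 1.598e+11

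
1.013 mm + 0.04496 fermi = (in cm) 0.1013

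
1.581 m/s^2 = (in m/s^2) 1.581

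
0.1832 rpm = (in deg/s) 1.099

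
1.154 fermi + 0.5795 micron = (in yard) 6.337e-07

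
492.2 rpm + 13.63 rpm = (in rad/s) 52.97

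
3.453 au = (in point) 1.464e+15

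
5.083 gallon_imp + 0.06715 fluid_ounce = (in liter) 23.11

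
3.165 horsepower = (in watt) 2360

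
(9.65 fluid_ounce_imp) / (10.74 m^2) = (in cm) 0.002553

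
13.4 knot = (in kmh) 24.82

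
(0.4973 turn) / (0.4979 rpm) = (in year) 1.9e-06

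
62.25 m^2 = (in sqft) 670.1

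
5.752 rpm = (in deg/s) 34.51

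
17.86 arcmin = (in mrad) 5.195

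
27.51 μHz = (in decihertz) 0.0002751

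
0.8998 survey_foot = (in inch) 10.8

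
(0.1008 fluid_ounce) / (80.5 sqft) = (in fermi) 3.986e+08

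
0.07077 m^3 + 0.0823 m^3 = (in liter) 153.1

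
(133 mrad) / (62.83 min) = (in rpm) 0.0003369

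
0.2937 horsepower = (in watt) 219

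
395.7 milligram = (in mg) 395.7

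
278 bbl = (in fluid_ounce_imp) 1.556e+06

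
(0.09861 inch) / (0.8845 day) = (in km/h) 1.18e-07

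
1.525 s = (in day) 1.765e-05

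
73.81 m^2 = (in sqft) 794.5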